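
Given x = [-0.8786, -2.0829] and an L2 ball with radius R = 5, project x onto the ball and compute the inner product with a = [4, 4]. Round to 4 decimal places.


Step 1: Compute ||x|| (intermediates to 6 decimals).
||x|| = sqrt((-0.8786)^2 + (-2.0829)^2) = 2.260622
Step 2: Project.
Since ||x|| <= R, proj = x (no scaling needed).
proj(x) = [-0.8786, -2.0829]
Step 3: Dot product.
a^T * proj(x) = 4*(-0.8786) + 4*(-2.0829) = -11.846


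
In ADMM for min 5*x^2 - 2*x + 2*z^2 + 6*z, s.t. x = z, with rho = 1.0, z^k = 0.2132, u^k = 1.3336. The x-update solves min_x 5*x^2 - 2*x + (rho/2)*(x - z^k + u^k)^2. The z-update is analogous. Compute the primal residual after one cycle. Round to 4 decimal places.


ADMM iteration with rho = 1.0, z^k = 0.2132, u^k = 1.3336
Step 1: x-update.
Minimize 5*x^2 - 2*x + (1.0/2)*(x - 0.2132 + 1.3336)^2
FOC: (2*5 + 1.0)*x = 2 + 1.0*(0.2132 - 1.3336)
x^{k+1} = 0.08
Step 2: z-update.
Minimize 2*z^2 + 6*z + (1.0/2)*(0.08 - z + 1.3336)^2
FOC: (2*2 + 1.0)*z = -6 + 1.0*(0.08 + 1.3336)
z^{k+1} = -0.9173
Step 3: u-update.
u^{k+1} = 1.3336 + 0.08 + 0.9173 = 2.3309
Step 4: Primal residual = |0.08 + 0.9173| = 0.9973


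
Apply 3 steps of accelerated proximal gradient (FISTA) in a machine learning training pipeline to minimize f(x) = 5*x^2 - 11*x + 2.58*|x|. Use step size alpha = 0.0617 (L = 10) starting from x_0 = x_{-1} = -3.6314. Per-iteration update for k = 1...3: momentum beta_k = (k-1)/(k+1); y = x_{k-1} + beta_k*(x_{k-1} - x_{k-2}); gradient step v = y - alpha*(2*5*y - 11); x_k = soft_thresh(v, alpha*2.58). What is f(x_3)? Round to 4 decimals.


FISTA on f(x) = 5*x^2 - 11*x + 2.58*|x|
L = 10, alpha = 0.0617
Iteration 1: beta = 0.0, y = -3.6314 + 0.0*(-3.6314 + 3.6314) = -3.6314
  grad(y) = -47.314, v = y - alpha*grad = -0.7121
  prox(v) = soft_thresh(-0.7121, 0.1592) = -0.5529
Iteration 2: beta = 0.3333, y = -0.5529 + 0.3333*(-0.5529 + 3.6314) = 0.4732
  grad(y) = -6.2679, v = y - alpha*grad = 0.8599
  prox(v) = soft_thresh(0.8599, 0.1592) = 0.7008
Iteration 3: beta = 0.5, y = 0.7008 + 0.5*(0.7008 + 0.5529) = 1.3276
  grad(y) = 2.276, v = y - alpha*grad = 1.1872
  prox(v) = soft_thresh(1.1872, 0.1592) = 1.028
f(x_3) = 5*1.028^2 - 11*1.028 + 2.58*|1.028| = -3.3719


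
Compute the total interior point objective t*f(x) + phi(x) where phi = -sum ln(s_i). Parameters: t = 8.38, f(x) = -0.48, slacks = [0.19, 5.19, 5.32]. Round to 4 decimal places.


Step 1: Compute log-barrier.
ln values: [-1.6607, 1.6467, 1.6715]
phi = -(-1.6607 + 1.6467 + 1.6715) = -1.6575
Step 2: Compute augmented objective.
t*f(x) = 8.38*-0.48 = -4.0224
Total = -4.0224 - 1.6575 = -5.6799


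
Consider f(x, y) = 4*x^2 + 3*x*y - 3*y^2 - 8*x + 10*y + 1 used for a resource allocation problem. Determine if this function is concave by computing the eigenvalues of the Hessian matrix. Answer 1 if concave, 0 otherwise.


The Hessian of f(x,y) = 4*x^2 + 3*x*y - 3*y^2 - 8*x + 10*y + 1 is:
H = [[8, 3], [3, -6]]
Trace = 8 - 6 = 2
Determinant = 8*-6 - (3)^2 = -57
Discriminant = (2)^2 - 4*-57 = 232.0
Eigenvalues: lambda_1 = -6.6158, lambda_2 = 8.6158
The function is not concave.

0


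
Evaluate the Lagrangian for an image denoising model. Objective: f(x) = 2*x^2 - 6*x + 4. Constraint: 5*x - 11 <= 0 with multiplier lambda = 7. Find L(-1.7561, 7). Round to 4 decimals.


Step 1: Evaluate f(x).
f(-1.7561) = 2*(-1.7561)^2 - 6*(-1.7561) + 4 = 20.7044
Step 2: Evaluate g(x).
g(-1.7561) = 5*-1.7561 - 11 = -19.7805
Step 3: Compute Lagrangian.
L = 20.7044 + 7*-19.7805 = -117.7591


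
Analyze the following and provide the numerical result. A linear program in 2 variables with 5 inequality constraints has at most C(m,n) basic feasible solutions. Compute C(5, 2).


Each vertex corresponds to some choice of n active constraints out of m, so the number of vertices is at most C(m, n) = m! / (n!(m-n)!).
m = 5, n = 2
Numerator: 5 * 4
Denominator: 2! = 2
C(5, 2) = 10


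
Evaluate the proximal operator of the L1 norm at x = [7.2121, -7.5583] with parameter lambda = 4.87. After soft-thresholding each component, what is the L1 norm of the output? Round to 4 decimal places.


Soft-thresholding with lambda = 4.87:
prox(7.2121) = sign(7.2121)*max(|7.2121| - 4.87, 0) = 2.3421
prox(-7.5583) = sign(-7.5583)*max(|-7.5583| - 4.87, 0) = -2.6883
prox(x) = [2.3421, -2.6883]
||prox(x)||_1 = 2.3421 + 2.6883 = 5.0304


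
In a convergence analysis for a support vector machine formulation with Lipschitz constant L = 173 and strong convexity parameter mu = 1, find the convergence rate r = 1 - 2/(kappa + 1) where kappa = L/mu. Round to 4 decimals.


Step 1: Compute the condition number.
kappa = L/mu = 173/1 = 173.0
Step 2: Compute the convergence rate.
r = 1 - 2/(kappa + 1) = 1 - 2*mu/(L + mu) = (L - mu)/(L + mu) = 172/174 = 0.9885


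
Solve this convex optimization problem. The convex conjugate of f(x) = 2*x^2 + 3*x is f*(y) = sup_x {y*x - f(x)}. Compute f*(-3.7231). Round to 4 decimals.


f*(y) = sup_x {y*x - a*x^2 - b*x} = sup_x {(y-b)*x - a*x^2}
FOC: (y - b) - 2a*x = 0 => x* = (y - b)/(2a)
x* = (-3.7231 - 3)/(2*2) = -1.6808
f*(-3.7231) = (y-b)^2/(4a) = (-3.7231 - 3)^2/(4*2)
= 45.2001/8 = 5.65


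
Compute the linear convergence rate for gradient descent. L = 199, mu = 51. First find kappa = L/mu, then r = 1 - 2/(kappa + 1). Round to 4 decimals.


Step 1: Compute the condition number.
kappa = L/mu = 199/51 = 3.902
Step 2: Compute the convergence rate.
r = 1 - 2/(kappa + 1) = 1 - 2*mu/(L + mu) = (L - mu)/(L + mu) = 148/250 = 0.592


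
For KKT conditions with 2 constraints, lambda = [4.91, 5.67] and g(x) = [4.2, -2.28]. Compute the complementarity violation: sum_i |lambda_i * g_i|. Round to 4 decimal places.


KKT complementary slackness check:
lambda_1 * g_1 = 4.91 * 4.2 = 20.622
lambda_2 * g_2 = 5.67 * -2.28 = -12.9276
Total violation = 20.622 + 12.9276 = 33.5496


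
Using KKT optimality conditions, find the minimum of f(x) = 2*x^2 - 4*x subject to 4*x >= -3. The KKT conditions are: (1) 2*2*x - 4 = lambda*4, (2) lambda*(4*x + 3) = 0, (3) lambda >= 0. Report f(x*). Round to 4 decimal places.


Step 1: Try lambda = 0 (constraint inactive).
Stationarity: 2*2*x - 4 = 0
x* = 4/(2*2) = 1.0
Check constraint: 4*1.0 = 4.0 >= -3 -- satisfied.
Step 2: Compute optimal value.
f(x*) = 2*1.0^2 - 4*1.0 = -2.0


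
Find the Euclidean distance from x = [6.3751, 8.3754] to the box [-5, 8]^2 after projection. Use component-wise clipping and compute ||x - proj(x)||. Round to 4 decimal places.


Project each component onto [-5, 8].
clip(6.3751) = 6.3751, clip(8.3754) = 8.0
Projection = [6.3751, 8.0]
Squared diffs: [0.0, 0.1409]
Distance = sqrt(0.1409) = 0.3754


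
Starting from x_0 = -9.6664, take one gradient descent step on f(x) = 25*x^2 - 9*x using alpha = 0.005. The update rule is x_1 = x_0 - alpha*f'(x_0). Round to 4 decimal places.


We compute the gradient at x_0 and apply the update.
f'(x) = 50*x - 9
f'(-9.6664) = 50*-9.6664 - 9 = -492.32
x_1 = -9.6664 - 0.005*-492.32 = -7.2048


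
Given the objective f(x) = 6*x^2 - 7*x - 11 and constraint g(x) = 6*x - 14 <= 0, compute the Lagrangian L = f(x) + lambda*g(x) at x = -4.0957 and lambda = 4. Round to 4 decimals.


Step 1: Evaluate f(x).
f(-4.0957) = 6*(-4.0957)^2 - 7*(-4.0957) - 11 = 118.3185
Step 2: Evaluate g(x).
g(-4.0957) = 6*-4.0957 - 14 = -38.5742
Step 3: Compute Lagrangian.
L = 118.3185 + 4*-38.5742 = -35.9783


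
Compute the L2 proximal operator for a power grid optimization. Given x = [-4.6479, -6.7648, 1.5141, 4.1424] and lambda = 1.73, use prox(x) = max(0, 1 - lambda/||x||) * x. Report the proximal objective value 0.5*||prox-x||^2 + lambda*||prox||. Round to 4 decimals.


Step 1: Compute ||x||.
||x|| = 9.3176
Step 2: Compute scaling factor.
scale = max(0, 1 - 1.73/9.3176) = 0.8143
Step 3: prox(x) = [-3.7849, -5.5088, 1.233, 3.3733]
||prox(x)|| = 7.5876
Step 4: Proximal objective.
0.5*||prox-x||^2 = 1.4965
lambda*||prox|| = 13.1265
Total = 14.623


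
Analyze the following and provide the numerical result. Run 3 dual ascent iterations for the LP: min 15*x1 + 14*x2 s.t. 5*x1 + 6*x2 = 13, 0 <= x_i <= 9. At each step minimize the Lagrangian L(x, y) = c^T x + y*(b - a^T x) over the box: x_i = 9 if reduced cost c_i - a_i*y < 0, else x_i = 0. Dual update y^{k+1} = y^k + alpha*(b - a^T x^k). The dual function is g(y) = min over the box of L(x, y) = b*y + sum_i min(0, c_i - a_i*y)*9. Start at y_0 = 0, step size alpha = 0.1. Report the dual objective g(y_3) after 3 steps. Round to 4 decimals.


Dual ascent for LP: min 15*x1 + 14*x2, 5*x1 + 6*x2 = 13, 0 <= x_i <= 9
Step 1: y^k = 0.0, reduced costs: (15.0, 14.0)
  x^k = (0.0, 0.0), subgradient = b - a^T x = 13.0
  y^{k+1} = 0.0 + 0.1*13.0 = 1.3
Step 2: y^k = 1.3, reduced costs: (8.5, 6.2)
  x^k = (0.0, 0.0), subgradient = b - a^T x = 13.0
  y^{k+1} = 1.3 + 0.1*13.0 = 2.6
Step 3: y^k = 2.6, reduced costs: (2.0, -1.6)
  x^k = (0.0, 9.0), subgradient = b - a^T x = -41.0
  y^{k+1} = 2.6 + 0.1*-41.0 = -1.5
Dual objective at y_3 = -1.5: reduced costs (22.5, 23.0), box minimizer x = (0.0, 0.0)
g(y_3) = b*y + (c1 - a1*y)*x1 + (c2 - a2*y)*x2 = 13*(-1.5) + 22.5*0.0 + 23.0*0.0 = -19.5 + 0.0 + 0.0 = -19.5


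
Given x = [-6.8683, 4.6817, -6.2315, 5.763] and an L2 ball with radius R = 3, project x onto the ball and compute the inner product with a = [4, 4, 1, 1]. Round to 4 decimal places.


Step 1: Compute ||x|| (intermediates to 6 decimals).
||x|| = sqrt((-6.8683)^2 + 4.6817^2 + (-6.2315)^2 + 5.763^2) = 11.880051
Step 2: Project.
Since ||x|| > R, scale = R/||x|| = 3/11.880051 = 0.252524, proj(x) = scale * x
proj(x) = [-1.734411, 1.182242, -1.573603, 1.455296]
Step 3: Dot product.
a^T * proj(x) = 4*(-1.734411) + 4*1.182242 + 1*(-1.573603) + 1*1.455296 = -2.327


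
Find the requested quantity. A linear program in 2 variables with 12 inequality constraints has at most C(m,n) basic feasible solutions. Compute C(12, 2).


Each vertex corresponds to some choice of n active constraints out of m, so the number of vertices is at most C(m, n) = m! / (n!(m-n)!).
m = 12, n = 2
Numerator: 12 * 11
Denominator: 2! = 2
C(12, 2) = 66


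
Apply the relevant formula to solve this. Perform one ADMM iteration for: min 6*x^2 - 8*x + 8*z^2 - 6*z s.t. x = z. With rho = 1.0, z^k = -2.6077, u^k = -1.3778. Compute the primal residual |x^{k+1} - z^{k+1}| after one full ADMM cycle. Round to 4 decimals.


ADMM iteration with rho = 1.0, z^k = -2.6077, u^k = -1.3778
Step 1: x-update.
Minimize 6*x^2 - 8*x + (1.0/2)*(x + 2.6077 - 1.3778)^2
FOC: (2*6 + 1.0)*x = 8 + 1.0*(-2.6077 + 1.3778)
x^{k+1} = 0.5208
Step 2: z-update.
Minimize 8*z^2 - 6*z + (1.0/2)*(0.5208 - z - 1.3778)^2
FOC: (2*8 + 1.0)*z = 6 + 1.0*(0.5208 - 1.3778)
z^{k+1} = 0.3025
Step 3: u-update.
u^{k+1} = -1.3778 + 0.5208 - 0.3025 = -1.1596
Step 4: Primal residual = |0.5208 - 0.3025| = 0.2182


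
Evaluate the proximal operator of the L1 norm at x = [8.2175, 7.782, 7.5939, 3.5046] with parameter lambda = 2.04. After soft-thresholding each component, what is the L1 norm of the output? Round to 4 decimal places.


Soft-thresholding with lambda = 2.04:
prox(8.2175) = sign(8.2175)*max(|8.2175| - 2.04, 0) = 6.1775
prox(7.782) = sign(7.782)*max(|7.782| - 2.04, 0) = 5.742
prox(7.5939) = sign(7.5939)*max(|7.5939| - 2.04, 0) = 5.5539
prox(3.5046) = sign(3.5046)*max(|3.5046| - 2.04, 0) = 1.4646
prox(x) = [6.1775, 5.742, 5.5539, 1.4646]
||prox(x)||_1 = 6.1775 + 5.742 + 5.5539 + 1.4646 = 18.938


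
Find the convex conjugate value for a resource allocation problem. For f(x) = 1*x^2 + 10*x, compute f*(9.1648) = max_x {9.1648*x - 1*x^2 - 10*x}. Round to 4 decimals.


f*(y) = sup_x {y*x - a*x^2 - b*x} = sup_x {(y-b)*x - a*x^2}
FOC: (y - b) - 2a*x = 0 => x* = (y - b)/(2a)
x* = (9.1648 - 10)/(2*1) = -0.4176
f*(9.1648) = (y-b)^2/(4a) = (9.1648 - 10)^2/(4*1)
= 0.6976/4 = 0.1744


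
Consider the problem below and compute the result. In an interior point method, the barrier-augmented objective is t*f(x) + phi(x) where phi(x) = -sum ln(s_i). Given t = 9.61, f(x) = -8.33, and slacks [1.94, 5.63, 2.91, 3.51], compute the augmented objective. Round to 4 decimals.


Step 1: Compute log-barrier.
ln values: [0.6627, 1.7281, 1.0682, 1.2556]
phi = -(0.6627 + 1.7281 + 1.0682 + 1.2556) = -4.7146
Step 2: Compute augmented objective.
t*f(x) = 9.61*-8.33 = -80.0513
Total = -80.0513 - 4.7146 = -84.7659


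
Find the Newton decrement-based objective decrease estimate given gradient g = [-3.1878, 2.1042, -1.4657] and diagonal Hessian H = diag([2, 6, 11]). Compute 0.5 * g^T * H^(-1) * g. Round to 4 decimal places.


Step 1: H is diagonal, so H^(-1) * g = [-1.5939, 0.3507, -0.1332].
Step 2: g^T H^(-1) g = sum_i g_i^2 / H_ii
  = (-3.1878)^2/2 + (2.1042)^2/6 + (-1.4657)^2/11
  = 5.081 + 0.7379 + 0.1953 = 6.0143
Step 3: Objective decrease = 0.5 * g^T H^(-1) g = 3.0071


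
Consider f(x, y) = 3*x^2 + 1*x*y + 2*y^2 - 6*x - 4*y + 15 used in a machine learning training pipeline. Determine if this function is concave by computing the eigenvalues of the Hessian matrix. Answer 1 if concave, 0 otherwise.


The Hessian of f(x,y) = 3*x^2 + 1*x*y + 2*y^2 - 6*x - 4*y + 15 is:
H = [[6, 1], [1, 4]]
Trace = 6 + 4 = 10
Determinant = 6*4 - (1)^2 = 23
Discriminant = (10)^2 - 4*23 = 8.0
Eigenvalues: lambda_1 = 3.5858, lambda_2 = 6.4142
The function is not concave.

0


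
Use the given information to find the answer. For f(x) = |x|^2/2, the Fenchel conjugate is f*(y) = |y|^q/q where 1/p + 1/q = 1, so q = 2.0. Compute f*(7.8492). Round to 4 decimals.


The conjugate exponent q satisfies 1/p + 1/q = 1.
p = 2, so q = 2/(2 - 1) = 2.0
|y|^q = 7.8492^2.0 = 61.6099
f*(7.8492) = 61.6099 / 2.0 = 30.805


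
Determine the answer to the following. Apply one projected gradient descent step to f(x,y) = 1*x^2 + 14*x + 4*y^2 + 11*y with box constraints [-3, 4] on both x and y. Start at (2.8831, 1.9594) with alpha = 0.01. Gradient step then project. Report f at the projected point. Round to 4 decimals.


Step 1: Compute gradient at (2.8831, 1.9594).
grad_x = 2*1*2.8831 + 14 = 19.7662
grad_y = 2*4*1.9594 + 11 = 26.6752
Step 2: Gradient step.
x_raw = 2.8831 - 0.01*19.7662 = 2.6854
y_raw = 1.9594 - 0.01*26.6752 = 1.6926
Step 3: Project onto [-3, 4].
x_proj = clip(2.6854) = 2.6854
y_proj = clip(1.6926) = 1.6926
Step 4: Evaluate f.
f(2.6854, 1.6926) = 74.8871


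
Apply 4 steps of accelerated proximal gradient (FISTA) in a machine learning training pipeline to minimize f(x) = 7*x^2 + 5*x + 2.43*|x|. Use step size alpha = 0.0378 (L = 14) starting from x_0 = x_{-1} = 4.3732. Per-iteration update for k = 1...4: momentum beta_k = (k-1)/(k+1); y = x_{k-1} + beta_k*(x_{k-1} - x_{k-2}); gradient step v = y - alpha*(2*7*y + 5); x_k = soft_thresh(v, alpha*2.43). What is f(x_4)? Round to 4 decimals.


FISTA on f(x) = 7*x^2 + 5*x + 2.43*|x|
L = 14, alpha = 0.0378
Iteration 1: beta = 0.0, y = 4.3732 + 0.0*(4.3732 - 4.3732) = 4.3732
  grad(y) = 66.2248, v = y - alpha*grad = 1.8699
  prox(v) = soft_thresh(1.8699, 0.0919) = 1.778
Iteration 2: beta = 0.3333, y = 1.778 + 0.3333*(1.778 - 4.3732) = 0.913
  grad(y) = 17.782, v = y - alpha*grad = 0.2408
  prox(v) = soft_thresh(0.2408, 0.0919) = 0.149
Iteration 3: beta = 0.5, y = 0.149 + 0.5*(0.149 - 1.778) = -0.6655
  grad(y) = -4.3176, v = y - alpha*grad = -0.5023
  prox(v) = soft_thresh(-0.5023, 0.0919) = -0.4105
Iteration 4: beta = 0.6, y = -0.4105 + 0.6*(-0.4105 - 0.149) = -0.7462
  grad(y) = -5.4463, v = y - alpha*grad = -0.5403
  prox(v) = soft_thresh(-0.5403, 0.0919) = -0.4484
f(x_4) = 7*(-0.4484)^2 + 5*(-0.4484) + 2.43*|-0.4484| = 0.2552


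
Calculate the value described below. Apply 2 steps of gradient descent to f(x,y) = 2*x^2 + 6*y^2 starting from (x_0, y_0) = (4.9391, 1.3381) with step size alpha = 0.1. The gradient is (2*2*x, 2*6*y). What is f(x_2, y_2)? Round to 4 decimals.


Gradient descent on f(x,y) = 2*x^2 + 6*y^2.
Starting point: (4.9391, 1.3381), alpha = 0.1
Step 1: grad_x = 2*2*4.9391 = 19.7564, grad_y = 2*6*1.3381 = 16.0572
  x_1 = 4.9391 - 0.1*19.7564 = 2.9635
  y_1 = 1.3381 - 0.1*16.0572 = -0.2676
Step 2: grad_x = 2*2*2.9635 = 11.8538, grad_y = 2*6*-0.2676 = -3.2114
  x_2 = 2.9635 - 0.1*11.8538 = 1.7781
  y_2 = -0.2676 - 0.1*-3.2114 = 0.0535
f(1.7781, 0.0535) = 2*1.7781^2 + 6*0.0535^2 = 6.3403


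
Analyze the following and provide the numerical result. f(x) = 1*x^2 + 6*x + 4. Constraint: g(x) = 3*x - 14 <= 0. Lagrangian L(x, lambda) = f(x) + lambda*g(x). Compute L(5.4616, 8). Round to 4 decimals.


Step 1: Evaluate f(x).
f(5.4616) = 1*5.4616^2 + 6*5.4616 + 4 = 66.5987
Step 2: Evaluate g(x).
g(5.4616) = 3*5.4616 - 14 = 2.3848
Step 3: Compute Lagrangian.
L = 66.5987 + 8*2.3848 = 85.6771


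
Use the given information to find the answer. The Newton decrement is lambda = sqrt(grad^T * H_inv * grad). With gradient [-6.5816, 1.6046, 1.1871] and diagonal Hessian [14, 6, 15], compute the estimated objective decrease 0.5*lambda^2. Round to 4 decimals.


Step 1: H is diagonal, so H^(-1) * g = [-0.4701, 0.2674, 0.0791].
Step 2: g^T H^(-1) g = sum_i g_i^2 / H_ii
  = (-6.5816)^2/14 + (1.6046)^2/6 + (1.1871)^2/15
  = 3.0941 + 0.4291 + 0.0939 = 3.6172
Step 3: Objective decrease = 0.5 * g^T H^(-1) g = 1.8086


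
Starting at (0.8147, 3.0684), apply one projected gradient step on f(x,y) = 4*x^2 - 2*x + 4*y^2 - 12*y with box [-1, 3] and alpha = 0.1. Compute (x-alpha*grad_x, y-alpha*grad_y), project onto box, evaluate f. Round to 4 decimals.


Step 1: Compute gradient at (0.8147, 3.0684).
grad_x = 2*4*0.8147 - 2 = 4.5176
grad_y = 2*4*3.0684 - 12 = 12.5472
Step 2: Gradient step.
x_raw = 0.8147 - 0.1*4.5176 = 0.3629
y_raw = 3.0684 - 0.1*12.5472 = 1.8137
Step 3: Project onto [-1, 3].
x_proj = clip(0.3629) = 0.3629
y_proj = clip(1.8137) = 1.8137
Step 4: Evaluate f.
f(0.3629, 1.8137) = -8.8054


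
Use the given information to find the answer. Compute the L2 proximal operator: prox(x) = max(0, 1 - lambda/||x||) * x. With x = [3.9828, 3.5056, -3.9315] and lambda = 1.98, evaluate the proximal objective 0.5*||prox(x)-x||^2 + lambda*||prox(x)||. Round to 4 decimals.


Step 1: Compute ||x||.
||x|| = 6.6037
Step 2: Compute scaling factor.
scale = max(0, 1 - 1.98/6.6037) = 0.7002
Step 3: prox(x) = [2.7886, 2.4545, -2.7527]
||prox(x)|| = 4.6237
Step 4: Proximal objective.
0.5*||prox-x||^2 = 1.9602
lambda*||prox|| = 9.1549
Total = 11.1151


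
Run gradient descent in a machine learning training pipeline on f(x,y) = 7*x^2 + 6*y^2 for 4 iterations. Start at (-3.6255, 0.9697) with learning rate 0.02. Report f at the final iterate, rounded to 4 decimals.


Gradient descent on f(x,y) = 7*x^2 + 6*y^2.
Starting point: (-3.6255, 0.9697), alpha = 0.02
Step 1: grad_x = 2*7*-3.6255 = -50.757, grad_y = 2*6*0.9697 = 11.6364
  x_1 = -3.6255 - 0.02*-50.757 = -2.6104
  y_1 = 0.9697 - 0.02*11.6364 = 0.737
Step 2: grad_x = 2*7*-2.6104 = -36.545, grad_y = 2*6*0.737 = 8.8437
  x_2 = -2.6104 - 0.02*-36.545 = -1.8795
  y_2 = 0.737 - 0.02*8.8437 = 0.5601
Step 3: grad_x = 2*7*-1.8795 = -26.3124, grad_y = 2*6*0.5601 = 6.7212
  x_3 = -1.8795 - 0.02*-26.3124 = -1.3532
  y_3 = 0.5601 - 0.02*6.7212 = 0.4257
Step 4: grad_x = 2*7*-1.3532 = -18.9449, grad_y = 2*6*0.4257 = 5.1081
  x_4 = -1.3532 - 0.02*-18.9449 = -0.9743
  y_4 = 0.4257 - 0.02*5.1081 = 0.3235
f(-0.9743, 0.3235) = 7*(-0.9743)^2 + 6*0.3235^2 = 7.2729


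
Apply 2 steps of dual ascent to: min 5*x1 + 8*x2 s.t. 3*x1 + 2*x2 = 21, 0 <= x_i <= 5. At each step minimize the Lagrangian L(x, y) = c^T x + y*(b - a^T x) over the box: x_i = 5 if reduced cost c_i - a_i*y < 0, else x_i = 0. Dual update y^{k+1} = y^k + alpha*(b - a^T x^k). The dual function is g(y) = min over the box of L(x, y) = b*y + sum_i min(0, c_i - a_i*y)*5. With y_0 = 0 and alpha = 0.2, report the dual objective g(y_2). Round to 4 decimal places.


Dual ascent for LP: min 5*x1 + 8*x2, 3*x1 + 2*x2 = 21, 0 <= x_i <= 5
Step 1: y^k = 0.0, reduced costs: (5.0, 8.0)
  x^k = (0.0, 0.0), subgradient = b - a^T x = 21.0
  y^{k+1} = 0.0 + 0.2*21.0 = 4.2
Step 2: y^k = 4.2, reduced costs: (-7.6, -0.4)
  x^k = (5.0, 5.0), subgradient = b - a^T x = -4.0
  y^{k+1} = 4.2 + 0.2*-4.0 = 3.4
Dual objective at y_2 = 3.4: reduced costs (-5.2, 1.2), box minimizer x = (5.0, 0.0)
g(y_2) = b*y + (c1 - a1*y)*x1 + (c2 - a2*y)*x2 = 21*3.4 + (-5.2)*5.0 + 1.2*0.0 = 71.4 - 26.0 + 0.0 = 45.4


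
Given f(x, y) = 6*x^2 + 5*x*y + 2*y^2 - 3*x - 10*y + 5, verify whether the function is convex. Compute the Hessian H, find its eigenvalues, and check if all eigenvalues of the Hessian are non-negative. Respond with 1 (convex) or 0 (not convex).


The Hessian of f(x,y) = 6*x^2 + 5*x*y + 2*y^2 - 3*x - 10*y + 5 is:
H = [[12, 5], [5, 4]]
Trace = 12 + 4 = 16
Determinant = 12*4 - (5)^2 = 23
Discriminant = (16)^2 - 4*23 = 164.0
Eigenvalues: lambda_1 = 1.5969, lambda_2 = 14.4031
The function is convex.

1


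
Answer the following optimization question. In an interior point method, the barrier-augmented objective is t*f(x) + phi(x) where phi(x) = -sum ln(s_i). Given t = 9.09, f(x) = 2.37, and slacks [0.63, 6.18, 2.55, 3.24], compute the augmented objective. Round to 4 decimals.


Step 1: Compute log-barrier.
ln values: [-0.462, 1.8213, 0.9361, 1.1756]
phi = -(-0.462 + 1.8213 + 0.9361 + 1.1756) = -3.4709
Step 2: Compute augmented objective.
t*f(x) = 9.09*2.37 = 21.5433
Total = 21.5433 - 3.4709 = 18.0724


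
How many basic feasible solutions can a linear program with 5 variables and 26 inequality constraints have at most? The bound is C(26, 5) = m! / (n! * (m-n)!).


Each vertex corresponds to some choice of n active constraints out of m, so the number of vertices is at most C(m, n) = m! / (n!(m-n)!).
m = 26, n = 5
Numerator: 26 * 25 * 24 * 23 * 22
Denominator: 5! = 120
C(26, 5) = 65780


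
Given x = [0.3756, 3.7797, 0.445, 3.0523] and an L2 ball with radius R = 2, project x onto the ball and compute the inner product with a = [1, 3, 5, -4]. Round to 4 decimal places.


Step 1: Compute ||x|| (intermediates to 6 decimals).
||x|| = sqrt(0.3756^2 + 3.7797^2 + 0.445^2 + 3.0523^2) = 4.893033
Step 2: Project.
Since ||x|| > R, scale = R/||x|| = 2/4.893033 = 0.408744, proj(x) = scale * x
proj(x) = [0.153524, 1.54493, 0.181891, 1.247609]
Step 3: Dot product.
a^T * proj(x) = 1*0.153524 + 3*1.54493 + 5*0.181891 - 4*1.247609 = 0.7073


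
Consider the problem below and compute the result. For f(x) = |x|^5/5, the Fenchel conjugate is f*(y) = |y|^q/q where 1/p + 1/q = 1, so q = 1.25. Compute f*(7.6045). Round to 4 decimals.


The conjugate exponent q satisfies 1/p + 1/q = 1.
p = 5, so q = 5/(5 - 1) = 1.25
|y|^q = 7.6045^1.25 = 12.6281
f*(7.6045) = 12.6281 / 1.25 = 10.1025


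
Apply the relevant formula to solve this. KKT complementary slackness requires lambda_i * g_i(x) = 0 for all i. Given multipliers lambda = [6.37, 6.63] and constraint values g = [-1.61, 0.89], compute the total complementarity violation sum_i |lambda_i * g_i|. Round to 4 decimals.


KKT complementary slackness check:
lambda_1 * g_1 = 6.37 * -1.61 = -10.2557
lambda_2 * g_2 = 6.63 * 0.89 = 5.9007
Total violation = 10.2557 + 5.9007 = 16.1564


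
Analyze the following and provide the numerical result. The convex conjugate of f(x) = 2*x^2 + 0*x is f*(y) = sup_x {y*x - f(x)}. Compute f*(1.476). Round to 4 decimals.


f*(y) = sup_x {y*x - a*x^2 - b*x} = sup_x {(y-b)*x - a*x^2}
FOC: (y - b) - 2a*x = 0 => x* = (y - b)/(2a)
x* = (1.476 - 0)/(2*2) = 0.369
f*(1.476) = (y-b)^2/(4a) = (1.476 - 0)^2/(4*2)
= 2.1786/8 = 0.2723


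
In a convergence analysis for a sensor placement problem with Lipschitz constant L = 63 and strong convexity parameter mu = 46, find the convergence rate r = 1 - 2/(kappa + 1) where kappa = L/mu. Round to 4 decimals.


Step 1: Compute the condition number.
kappa = L/mu = 63/46 = 1.3696
Step 2: Compute the convergence rate.
r = 1 - 2/(kappa + 1) = 1 - 2*mu/(L + mu) = (L - mu)/(L + mu) = 17/109 = 0.156


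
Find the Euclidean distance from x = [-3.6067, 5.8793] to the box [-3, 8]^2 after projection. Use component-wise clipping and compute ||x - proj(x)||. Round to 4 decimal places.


Project each component onto [-3, 8].
clip(-3.6067) = -3.0, clip(5.8793) = 5.8793
Projection = [-3.0, 5.8793]
Squared diffs: [0.3681, 0.0]
Distance = sqrt(0.3681) = 0.6067


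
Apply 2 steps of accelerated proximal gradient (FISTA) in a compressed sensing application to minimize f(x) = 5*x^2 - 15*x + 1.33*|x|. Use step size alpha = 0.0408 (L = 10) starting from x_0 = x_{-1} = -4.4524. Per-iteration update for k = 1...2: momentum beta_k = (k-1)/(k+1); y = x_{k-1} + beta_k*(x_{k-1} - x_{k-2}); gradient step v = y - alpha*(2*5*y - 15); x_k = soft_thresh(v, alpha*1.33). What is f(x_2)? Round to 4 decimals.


FISTA on f(x) = 5*x^2 - 15*x + 1.33*|x|
L = 10, alpha = 0.0408
Iteration 1: beta = 0.0, y = -4.4524 + 0.0*(-4.4524 + 4.4524) = -4.4524
  grad(y) = -59.524, v = y - alpha*grad = -2.0238
  prox(v) = soft_thresh(-2.0238, 0.0543) = -1.9696
Iteration 2: beta = 0.3333, y = -1.9696 + 0.3333*(-1.9696 + 4.4524) = -1.1419
  grad(y) = -26.4194, v = y - alpha*grad = -0.064
  prox(v) = soft_thresh(-0.064, 0.0543) = -0.0098
f(x_2) = 5*(-0.0098)^2 - 15*(-0.0098) + 1.33*|-0.0098| = 0.16


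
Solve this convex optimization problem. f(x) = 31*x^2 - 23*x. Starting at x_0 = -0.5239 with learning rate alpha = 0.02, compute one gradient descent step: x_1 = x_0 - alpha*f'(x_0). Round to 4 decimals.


We compute the gradient at x_0 and apply the update.
f'(x) = 62*x - 23
f'(-0.5239) = 62*-0.5239 - 23 = -55.4818
x_1 = -0.5239 - 0.02*-55.4818 = 0.5857


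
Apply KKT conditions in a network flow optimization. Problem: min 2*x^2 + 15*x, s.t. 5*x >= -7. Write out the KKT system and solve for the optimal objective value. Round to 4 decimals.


Step 1: Try lambda = 0 (constraint inactive).
x_unc = -15/(2*2) = -3.75
Check: 5*-3.75 = -18.75 < -7 -- violated!
Step 2: Constraint must be active: 5*x = -7
x* = -7/5 = -1.4
lambda = (2*2*(-1.4) + 15)/5 = 1.88
Step 3: Compute optimal value.
f(x*) = 2*(-1.4)^2 + 15*(-1.4) = -17.08


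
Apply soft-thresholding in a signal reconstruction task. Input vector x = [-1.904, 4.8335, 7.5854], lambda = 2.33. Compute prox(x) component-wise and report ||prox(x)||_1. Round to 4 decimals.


Soft-thresholding with lambda = 2.33:
prox(-1.904) = sign(-1.904)*max(|-1.904| - 2.33, 0) = 0.0
prox(4.8335) = sign(4.8335)*max(|4.8335| - 2.33, 0) = 2.5035
prox(7.5854) = sign(7.5854)*max(|7.5854| - 2.33, 0) = 5.2554
prox(x) = [0.0, 2.5035, 5.2554]
||prox(x)||_1 = 0.0 + 2.5035 + 5.2554 = 7.7589


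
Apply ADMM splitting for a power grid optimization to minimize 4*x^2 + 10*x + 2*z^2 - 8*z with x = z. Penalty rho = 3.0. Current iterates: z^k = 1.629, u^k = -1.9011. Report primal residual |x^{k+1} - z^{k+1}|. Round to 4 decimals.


ADMM iteration with rho = 3.0, z^k = 1.629, u^k = -1.9011
Step 1: x-update.
Minimize 4*x^2 + 10*x + (3.0/2)*(x - 1.629 - 1.9011)^2
FOC: (2*4 + 3.0)*x = -10 + 3.0*(1.629 + 1.9011)
x^{k+1} = 0.0537
Step 2: z-update.
Minimize 2*z^2 - 8*z + (3.0/2)*(0.0537 - z - 1.9011)^2
FOC: (2*2 + 3.0)*z = 8 + 3.0*(0.0537 - 1.9011)
z^{k+1} = 0.3511
Step 3: u-update.
u^{k+1} = -1.9011 + 0.0537 - 0.3511 = -2.1985
Step 4: Primal residual = |0.0537 - 0.3511| = 0.2974


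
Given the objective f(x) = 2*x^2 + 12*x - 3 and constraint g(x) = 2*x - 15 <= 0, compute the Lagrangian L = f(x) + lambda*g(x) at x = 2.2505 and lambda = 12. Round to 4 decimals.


Step 1: Evaluate f(x).
f(2.2505) = 2*2.2505^2 + 12*2.2505 - 3 = 34.1355
Step 2: Evaluate g(x).
g(2.2505) = 2*2.2505 - 15 = -10.499
Step 3: Compute Lagrangian.
L = 34.1355 + 12*-10.499 = -91.8525


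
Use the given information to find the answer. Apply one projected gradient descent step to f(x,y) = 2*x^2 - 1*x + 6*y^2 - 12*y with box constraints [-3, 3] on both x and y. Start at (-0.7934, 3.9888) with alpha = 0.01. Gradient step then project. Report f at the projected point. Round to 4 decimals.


Step 1: Compute gradient at (-0.7934, 3.9888).
grad_x = 2*2*-0.7934 - 1 = -4.1736
grad_y = 2*6*3.9888 - 12 = 35.8656
Step 2: Gradient step.
x_raw = -0.7934 - 0.01*-4.1736 = -0.7517
y_raw = 3.9888 - 0.01*35.8656 = 3.6301
Step 3: Project onto [-3, 3].
x_proj = clip(-0.7517) = -0.7517
y_proj = clip(3.6301) = 3.0
Step 4: Evaluate f.
f(-0.7517, 3.0) = 19.8817


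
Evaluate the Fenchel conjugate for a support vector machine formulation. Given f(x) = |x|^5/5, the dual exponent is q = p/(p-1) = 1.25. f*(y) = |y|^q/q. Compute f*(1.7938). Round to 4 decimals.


The conjugate exponent q satisfies 1/p + 1/q = 1.
p = 5, so q = 5/(5 - 1) = 1.25
|y|^q = 1.7938^1.25 = 2.076
f*(1.7938) = 2.076 / 1.25 = 1.6608


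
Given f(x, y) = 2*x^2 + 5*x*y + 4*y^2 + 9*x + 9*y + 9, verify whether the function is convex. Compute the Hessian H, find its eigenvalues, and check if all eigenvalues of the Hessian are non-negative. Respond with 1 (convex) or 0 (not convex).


The Hessian of f(x,y) = 2*x^2 + 5*x*y + 4*y^2 + 9*x + 9*y + 9 is:
H = [[4, 5], [5, 8]]
Trace = 4 + 8 = 12
Determinant = 4*8 - (5)^2 = 7
Discriminant = (12)^2 - 4*7 = 116.0
Eigenvalues: lambda_1 = 0.6148, lambda_2 = 11.3852
The function is convex.

1


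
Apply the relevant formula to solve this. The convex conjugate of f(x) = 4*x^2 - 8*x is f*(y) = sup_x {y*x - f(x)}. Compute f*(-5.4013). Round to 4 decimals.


f*(y) = sup_x {y*x - a*x^2 - b*x} = sup_x {(y-b)*x - a*x^2}
FOC: (y - b) - 2a*x = 0 => x* = (y - b)/(2a)
x* = (-5.4013 + 8)/(2*4) = 0.3248
f*(-5.4013) = (y-b)^2/(4a) = (-5.4013 + 8)^2/(4*4)
= 6.7532/16 = 0.4221


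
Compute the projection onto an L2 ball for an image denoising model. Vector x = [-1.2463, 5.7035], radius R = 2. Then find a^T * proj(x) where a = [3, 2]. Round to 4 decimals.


Step 1: Compute ||x|| (intermediates to 6 decimals).
||x|| = sqrt((-1.2463)^2 + 5.7035^2) = 5.83808
Step 2: Project.
Since ||x|| > R, scale = R/||x|| = 2/5.83808 = 0.342578, proj(x) = scale * x
proj(x) = [-0.426955, 1.953894]
Step 3: Dot product.
a^T * proj(x) = 3*(-0.426955) + 2*1.953894 = 2.6269


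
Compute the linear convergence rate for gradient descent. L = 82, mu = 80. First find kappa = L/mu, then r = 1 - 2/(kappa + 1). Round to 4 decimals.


Step 1: Compute the condition number.
kappa = L/mu = 82/80 = 1.025
Step 2: Compute the convergence rate.
r = 1 - 2/(kappa + 1) = 1 - 2*mu/(L + mu) = (L - mu)/(L + mu) = 2/162 = 0.0123


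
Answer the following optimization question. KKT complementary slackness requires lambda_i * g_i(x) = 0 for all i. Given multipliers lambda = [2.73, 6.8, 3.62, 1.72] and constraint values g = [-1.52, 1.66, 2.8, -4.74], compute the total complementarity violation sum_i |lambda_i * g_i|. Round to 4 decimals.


KKT complementary slackness check:
lambda_1 * g_1 = 2.73 * -1.52 = -4.1496
lambda_2 * g_2 = 6.8 * 1.66 = 11.288
lambda_3 * g_3 = 3.62 * 2.8 = 10.136
lambda_4 * g_4 = 1.72 * -4.74 = -8.1528
Total violation = 4.1496 + 11.288 + 10.136 + 8.1528 = 33.7264


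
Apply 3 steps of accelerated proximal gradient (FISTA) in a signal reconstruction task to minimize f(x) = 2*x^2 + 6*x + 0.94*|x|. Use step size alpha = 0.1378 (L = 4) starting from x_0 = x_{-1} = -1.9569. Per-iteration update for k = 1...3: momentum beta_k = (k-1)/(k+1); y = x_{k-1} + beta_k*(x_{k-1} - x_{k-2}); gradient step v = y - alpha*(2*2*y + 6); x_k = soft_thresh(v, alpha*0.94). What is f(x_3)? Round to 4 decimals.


FISTA on f(x) = 2*x^2 + 6*x + 0.94*|x|
L = 4, alpha = 0.1378
Iteration 1: beta = 0.0, y = -1.9569 + 0.0*(-1.9569 + 1.9569) = -1.9569
  grad(y) = -1.8276, v = y - alpha*grad = -1.7051
  prox(v) = soft_thresh(-1.7051, 0.1295) = -1.5755
Iteration 2: beta = 0.3333, y = -1.5755 + 0.3333*(-1.5755 + 1.9569) = -1.4484
  grad(y) = 0.2064, v = y - alpha*grad = -1.4768
  prox(v) = soft_thresh(-1.4768, 0.1295) = -1.3473
Iteration 3: beta = 0.5, y = -1.3473 + 0.5*(-1.3473 + 1.5755) = -1.2332
  grad(y) = 1.0672, v = y - alpha*grad = -1.3803
  prox(v) = soft_thresh(-1.3803, 0.1295) = -1.2507
f(x_3) = 2*(-1.2507)^2 + 6*(-1.2507) + 0.94*|-1.2507| = -3.2


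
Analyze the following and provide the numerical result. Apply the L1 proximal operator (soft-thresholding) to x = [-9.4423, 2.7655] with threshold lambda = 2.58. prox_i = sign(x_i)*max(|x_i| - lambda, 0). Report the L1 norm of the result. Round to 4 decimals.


Soft-thresholding with lambda = 2.58:
prox(-9.4423) = sign(-9.4423)*max(|-9.4423| - 2.58, 0) = -6.8623
prox(2.7655) = sign(2.7655)*max(|2.7655| - 2.58, 0) = 0.1855
prox(x) = [-6.8623, 0.1855]
||prox(x)||_1 = 6.8623 + 0.1855 = 7.0478


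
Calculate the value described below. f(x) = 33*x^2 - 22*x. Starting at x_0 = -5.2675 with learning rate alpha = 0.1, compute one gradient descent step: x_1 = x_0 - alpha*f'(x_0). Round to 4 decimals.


We compute the gradient at x_0 and apply the update.
f'(x) = 66*x - 22
f'(-5.2675) = 66*-5.2675 - 22 = -369.655
x_1 = -5.2675 - 0.1*-369.655 = 31.698


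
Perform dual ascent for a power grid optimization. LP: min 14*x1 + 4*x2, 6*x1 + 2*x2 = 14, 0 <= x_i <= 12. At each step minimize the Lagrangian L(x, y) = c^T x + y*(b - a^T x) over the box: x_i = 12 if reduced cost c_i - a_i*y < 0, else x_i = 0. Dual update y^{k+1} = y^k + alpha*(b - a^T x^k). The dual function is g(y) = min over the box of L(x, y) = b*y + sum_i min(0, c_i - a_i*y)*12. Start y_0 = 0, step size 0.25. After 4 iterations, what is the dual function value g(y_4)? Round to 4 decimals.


Dual ascent for LP: min 14*x1 + 4*x2, 6*x1 + 2*x2 = 14, 0 <= x_i <= 12
Step 1: y^k = 0.0, reduced costs: (14.0, 4.0)
  x^k = (0.0, 0.0), subgradient = b - a^T x = 14.0
  y^{k+1} = 0.0 + 0.25*14.0 = 3.5
Step 2: y^k = 3.5, reduced costs: (-7.0, -3.0)
  x^k = (12.0, 12.0), subgradient = b - a^T x = -82.0
  y^{k+1} = 3.5 + 0.25*-82.0 = -17.0
Step 3: y^k = -17.0, reduced costs: (116.0, 38.0)
  x^k = (0.0, 0.0), subgradient = b - a^T x = 14.0
  y^{k+1} = -17.0 + 0.25*14.0 = -13.5
Step 4: y^k = -13.5, reduced costs: (95.0, 31.0)
  x^k = (0.0, 0.0), subgradient = b - a^T x = 14.0
  y^{k+1} = -13.5 + 0.25*14.0 = -10.0
Dual objective at y_4 = -10.0: reduced costs (74.0, 24.0), box minimizer x = (0.0, 0.0)
g(y_4) = b*y + (c1 - a1*y)*x1 + (c2 - a2*y)*x2 = 14*(-10.0) + 74.0*0.0 + 24.0*0.0 = -140.0 + 0.0 + 0.0 = -140.0


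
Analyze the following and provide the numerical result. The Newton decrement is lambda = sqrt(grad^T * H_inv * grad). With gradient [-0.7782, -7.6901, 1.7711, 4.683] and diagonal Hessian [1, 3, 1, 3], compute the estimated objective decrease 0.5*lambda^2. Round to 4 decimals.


Step 1: H is diagonal, so H^(-1) * g = [-0.7782, -2.5634, 1.7711, 1.561].
Step 2: g^T H^(-1) g = sum_i g_i^2 / H_ii
  = (-0.7782)^2/1 + (-7.6901)^2/3 + (1.7711)^2/1 + (4.683)^2/3
  = 0.6056 + 19.7125 + 3.1368 + 7.3102 = 30.7651
Step 3: Objective decrease = 0.5 * g^T H^(-1) g = 15.3825


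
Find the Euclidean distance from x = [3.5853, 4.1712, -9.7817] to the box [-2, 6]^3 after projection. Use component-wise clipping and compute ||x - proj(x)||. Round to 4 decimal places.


Project each component onto [-2, 6].
clip(3.5853) = 3.5853, clip(4.1712) = 4.1712, clip(-9.7817) = -2.0
Projection = [3.5853, 4.1712, -2.0]
Squared diffs: [0.0, 0.0, 60.5549]
Distance = sqrt(60.5549) = 7.7817


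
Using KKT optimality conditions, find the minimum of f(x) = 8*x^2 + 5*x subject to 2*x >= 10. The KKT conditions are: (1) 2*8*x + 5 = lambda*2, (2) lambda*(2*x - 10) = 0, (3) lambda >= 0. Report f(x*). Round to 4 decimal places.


Step 1: Try lambda = 0 (constraint inactive).
x_unc = -5/(2*8) = -0.3125
Check: 2*-0.3125 = -0.625 < 10 -- violated!
Step 2: Constraint must be active: 2*x = 10
x* = 10/2 = 5.0
lambda = (2*8*5.0 + 5)/2 = 42.5
Step 3: Compute optimal value.
f(x*) = 8*5.0^2 + 5*5.0 = 225.0


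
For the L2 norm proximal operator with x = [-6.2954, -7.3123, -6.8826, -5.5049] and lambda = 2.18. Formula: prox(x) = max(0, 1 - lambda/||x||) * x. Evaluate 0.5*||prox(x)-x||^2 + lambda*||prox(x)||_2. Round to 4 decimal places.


Step 1: Compute ||x||.
||x|| = 13.0681
Step 2: Compute scaling factor.
scale = max(0, 1 - 2.18/13.0681) = 0.8332
Step 3: prox(x) = [-5.2452, -6.0925, -5.7345, -4.5866]
||prox(x)|| = 10.8881
Step 4: Proximal objective.
0.5*||prox-x||^2 = 2.3762
lambda*||prox|| = 23.7361
Total = 26.1123


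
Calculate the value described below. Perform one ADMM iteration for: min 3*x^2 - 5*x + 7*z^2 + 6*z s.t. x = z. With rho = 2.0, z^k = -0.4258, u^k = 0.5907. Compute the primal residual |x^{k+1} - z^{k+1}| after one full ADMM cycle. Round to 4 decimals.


ADMM iteration with rho = 2.0, z^k = -0.4258, u^k = 0.5907
Step 1: x-update.
Minimize 3*x^2 - 5*x + (2.0/2)*(x + 0.4258 + 0.5907)^2
FOC: (2*3 + 2.0)*x = 5 + 2.0*(-0.4258 - 0.5907)
x^{k+1} = 0.3709
Step 2: z-update.
Minimize 7*z^2 + 6*z + (2.0/2)*(0.3709 - z + 0.5907)^2
FOC: (2*7 + 2.0)*z = -6 + 2.0*(0.3709 + 0.5907)
z^{k+1} = -0.2548
Step 3: u-update.
u^{k+1} = 0.5907 + 0.3709 + 0.2548 = 1.2164
Step 4: Primal residual = |0.3709 + 0.2548| = 0.6257


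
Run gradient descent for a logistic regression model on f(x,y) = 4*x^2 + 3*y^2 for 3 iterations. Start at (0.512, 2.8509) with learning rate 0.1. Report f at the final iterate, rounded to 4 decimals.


Gradient descent on f(x,y) = 4*x^2 + 3*y^2.
Starting point: (0.512, 2.8509), alpha = 0.1
Step 1: grad_x = 2*4*0.512 = 4.096, grad_y = 2*3*2.8509 = 17.1054
  x_1 = 0.512 - 0.1*4.096 = 0.1024
  y_1 = 2.8509 - 0.1*17.1054 = 1.1404
Step 2: grad_x = 2*4*0.1024 = 0.8192, grad_y = 2*3*1.1404 = 6.8422
  x_2 = 0.1024 - 0.1*0.8192 = 0.0205
  y_2 = 1.1404 - 0.1*6.8422 = 0.4561
Step 3: grad_x = 2*4*0.0205 = 0.1638, grad_y = 2*3*0.4561 = 2.7369
  x_3 = 0.0205 - 0.1*0.1638 = 0.0041
  y_3 = 0.4561 - 0.1*2.7369 = 0.1825
f(0.0041, 0.1825) = 4*0.0041^2 + 3*0.1825^2 = 0.0999


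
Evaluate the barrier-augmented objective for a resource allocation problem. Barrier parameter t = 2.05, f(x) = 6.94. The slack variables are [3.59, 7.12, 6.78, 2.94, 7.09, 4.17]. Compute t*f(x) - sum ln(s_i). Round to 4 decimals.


Step 1: Compute log-barrier.
ln values: [1.2782, 1.9629, 1.914, 1.0784, 1.9587, 1.4279]
phi = -(1.2782 + 1.9629 + 1.914 + 1.0784 + 1.9587 + 1.4279) = -9.62
Step 2: Compute augmented objective.
t*f(x) = 2.05*6.94 = 14.227
Total = 14.227 - 9.62 = 4.607


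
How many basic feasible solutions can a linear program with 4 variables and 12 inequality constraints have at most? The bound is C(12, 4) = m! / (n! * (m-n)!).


Each vertex corresponds to some choice of n active constraints out of m, so the number of vertices is at most C(m, n) = m! / (n!(m-n)!).
m = 12, n = 4
Numerator: 12 * 11 * 10 * 9
Denominator: 4! = 24
C(12, 4) = 495


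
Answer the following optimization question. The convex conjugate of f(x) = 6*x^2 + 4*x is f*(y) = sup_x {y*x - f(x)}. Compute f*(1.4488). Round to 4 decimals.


f*(y) = sup_x {y*x - a*x^2 - b*x} = sup_x {(y-b)*x - a*x^2}
FOC: (y - b) - 2a*x = 0 => x* = (y - b)/(2a)
x* = (1.4488 - 4)/(2*6) = -0.2126
f*(1.4488) = (y-b)^2/(4a) = (1.4488 - 4)^2/(4*6)
= 6.5086/24 = 0.2712


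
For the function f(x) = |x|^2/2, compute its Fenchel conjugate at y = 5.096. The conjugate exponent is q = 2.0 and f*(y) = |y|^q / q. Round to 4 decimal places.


The conjugate exponent q satisfies 1/p + 1/q = 1.
p = 2, so q = 2/(2 - 1) = 2.0
|y|^q = 5.096^2.0 = 25.9692
f*(5.096) = 25.9692 / 2.0 = 12.9846


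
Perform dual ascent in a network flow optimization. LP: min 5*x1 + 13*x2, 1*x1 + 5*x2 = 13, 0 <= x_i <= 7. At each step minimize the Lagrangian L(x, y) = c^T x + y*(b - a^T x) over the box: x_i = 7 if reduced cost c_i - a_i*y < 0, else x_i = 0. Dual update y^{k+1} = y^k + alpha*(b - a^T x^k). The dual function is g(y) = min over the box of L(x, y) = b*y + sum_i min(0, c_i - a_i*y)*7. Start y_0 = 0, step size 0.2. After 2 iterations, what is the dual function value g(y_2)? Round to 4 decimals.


Dual ascent for LP: min 5*x1 + 13*x2, 1*x1 + 5*x2 = 13, 0 <= x_i <= 7
Step 1: y^k = 0.0, reduced costs: (5.0, 13.0)
  x^k = (0.0, 0.0), subgradient = b - a^T x = 13.0
  y^{k+1} = 0.0 + 0.2*13.0 = 2.6
Step 2: y^k = 2.6, reduced costs: (2.4, 0.0)
  x^k = (0.0, 0.0), subgradient = b - a^T x = 13.0
  y^{k+1} = 2.6 + 0.2*13.0 = 5.2
Dual objective at y_2 = 5.2: reduced costs (-0.2, -13.0), box minimizer x = (7.0, 7.0)
g(y_2) = b*y + (c1 - a1*y)*x1 + (c2 - a2*y)*x2 = 13*5.2 + (-0.2)*7.0 + (-13.0)*7.0 = 67.6 - 1.4 - 91.0 = -24.8


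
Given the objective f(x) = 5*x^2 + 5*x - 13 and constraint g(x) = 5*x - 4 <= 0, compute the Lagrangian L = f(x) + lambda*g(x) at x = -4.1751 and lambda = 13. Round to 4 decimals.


Step 1: Evaluate f(x).
f(-4.1751) = 5*(-4.1751)^2 + 5*(-4.1751) - 13 = 53.2818
Step 2: Evaluate g(x).
g(-4.1751) = 5*-4.1751 - 4 = -24.8755
Step 3: Compute Lagrangian.
L = 53.2818 + 13*-24.8755 = -270.0997
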